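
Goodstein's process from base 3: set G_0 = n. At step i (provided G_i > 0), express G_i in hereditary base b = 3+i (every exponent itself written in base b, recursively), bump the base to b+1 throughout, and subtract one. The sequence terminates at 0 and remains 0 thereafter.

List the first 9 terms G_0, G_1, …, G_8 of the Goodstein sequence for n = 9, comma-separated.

(0) 9|_3 = 3^2 ↦ 4^2|_4 = 16 ⇒ 15
(1) 15|_4 = 3·4 + 3 ↦ 3·5 + 3|_5 = 18 ⇒ 17
(2) 17|_5 = 3·5 + 2 ↦ 3·6 + 2|_6 = 20 ⇒ 19
(3) 19|_6 = 3·6 + 1 ↦ 3·7 + 1|_7 = 22 ⇒ 21
(4) 21|_7 = 3·7 ↦ 3·8|_8 = 24 ⇒ 23
(5) 23|_8 = 2·8 + 7 ↦ 2·9 + 7|_9 = 25 ⇒ 24
(6) 24|_9 = 2·9 + 6 ↦ 2·10 + 6|_10 = 26 ⇒ 25
(7) 25|_10 = 2·10 + 5 ↦ 2·11 + 5|_11 = 27 ⇒ 26

9, 15, 17, 19, 21, 23, 24, 25, 26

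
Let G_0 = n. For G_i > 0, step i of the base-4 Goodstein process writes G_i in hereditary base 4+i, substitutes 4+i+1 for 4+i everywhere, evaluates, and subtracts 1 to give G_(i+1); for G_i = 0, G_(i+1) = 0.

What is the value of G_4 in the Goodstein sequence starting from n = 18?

step 0: 18 = 4^2 + 2; sub 5 for 4: 5^2 + 2; = 27; G_1 = 27−1 = 26
step 1: 26 = 5^2 + 1; sub 6 for 5: 6^2 + 1; = 37; G_2 = 37−1 = 36
step 2: 36 = 6^2; sub 7 for 6: 7^2; = 49; G_3 = 49−1 = 48
step 3: 48 = 6·7 + 6; sub 8 for 7: 6·8 + 6; = 54; G_4 = 54−1 = 53
step 4: 53 = 6·8 + 5; sub 9 for 8: 6·9 + 5; = 59; G_5 = 59−1 = 58

53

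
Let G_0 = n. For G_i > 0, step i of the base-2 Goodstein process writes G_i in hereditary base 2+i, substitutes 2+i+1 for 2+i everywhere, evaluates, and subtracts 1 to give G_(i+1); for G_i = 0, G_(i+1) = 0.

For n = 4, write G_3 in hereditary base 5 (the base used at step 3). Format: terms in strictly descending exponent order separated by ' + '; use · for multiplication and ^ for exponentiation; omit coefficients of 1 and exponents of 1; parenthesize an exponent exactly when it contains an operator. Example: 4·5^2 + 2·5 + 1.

2·5^2 + 2·5

base 2: 4 = 2^2; at 3: 3^3 = 27; next = 26
base 3: 26 = 2·3^2 + 2·3 + 2; at 4: 2·4^2 + 2·4 + 2 = 42; next = 41
base 4: 41 = 2·4^2 + 2·4 + 1; at 5: 2·5^2 + 2·5 + 1 = 61; next = 60
base 5: 60 = 2·5^2 + 2·5; at 6: 2·6^2 + 2·6 = 84; next = 83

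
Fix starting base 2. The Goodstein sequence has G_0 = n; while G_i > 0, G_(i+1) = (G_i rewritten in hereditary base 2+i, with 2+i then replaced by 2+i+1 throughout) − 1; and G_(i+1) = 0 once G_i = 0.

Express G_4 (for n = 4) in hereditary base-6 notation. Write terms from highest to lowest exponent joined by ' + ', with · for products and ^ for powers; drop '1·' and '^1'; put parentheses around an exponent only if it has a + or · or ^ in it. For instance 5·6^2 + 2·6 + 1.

2·6^2 + 6 + 5

(0) 4|_2 = 2^2 ↦ 3^3|_3 = 27 ⇒ 26
(1) 26|_3 = 2·3^2 + 2·3 + 2 ↦ 2·4^2 + 2·4 + 2|_4 = 42 ⇒ 41
(2) 41|_4 = 2·4^2 + 2·4 + 1 ↦ 2·5^2 + 2·5 + 1|_5 = 61 ⇒ 60
(3) 60|_5 = 2·5^2 + 2·5 ↦ 2·6^2 + 2·6|_6 = 84 ⇒ 83
(4) 83|_6 = 2·6^2 + 6 + 5 ↦ 2·7^2 + 7 + 5|_7 = 110 ⇒ 109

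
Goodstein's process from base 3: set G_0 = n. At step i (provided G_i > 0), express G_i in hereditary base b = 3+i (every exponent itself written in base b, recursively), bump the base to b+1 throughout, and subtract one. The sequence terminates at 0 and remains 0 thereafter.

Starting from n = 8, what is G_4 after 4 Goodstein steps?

11

base 3: 8 = 2·3 + 2; at 4: 2·4 + 2 = 10; next = 9
base 4: 9 = 2·4 + 1; at 5: 2·5 + 1 = 11; next = 10
base 5: 10 = 2·5; at 6: 2·6 = 12; next = 11
base 6: 11 = 6 + 5; at 7: 7 + 5 = 12; next = 11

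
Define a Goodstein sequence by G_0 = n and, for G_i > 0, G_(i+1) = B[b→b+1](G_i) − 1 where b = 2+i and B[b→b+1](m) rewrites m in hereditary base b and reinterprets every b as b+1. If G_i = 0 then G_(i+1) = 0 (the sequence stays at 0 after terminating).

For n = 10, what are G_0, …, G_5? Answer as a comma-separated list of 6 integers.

step 0: 10 = 2^(2 + 1) + 2; sub 3 for 2: 3^(3 + 1) + 3; = 84; G_1 = 84−1 = 83
step 1: 83 = 3^(3 + 1) + 2; sub 4 for 3: 4^(4 + 1) + 2; = 1026; G_2 = 1026−1 = 1025
step 2: 1025 = 4^(4 + 1) + 1; sub 5 for 4: 5^(5 + 1) + 1; = 15626; G_3 = 15626−1 = 15625
step 3: 15625 = 5^(5 + 1); sub 6 for 5: 6^(6 + 1); = 279936; G_4 = 279936−1 = 279935
step 4: 279935 = 5·6^6 + 5·6^5 + 5·6^4 + 5·6^3 + 5·6^2 + 5·6 + 5; sub 7 for 6: 5·7^7 + 5·7^5 + 5·7^4 + 5·7^3 + 5·7^2 + 5·7 + 5; = 4215755; G_5 = 4215755−1 = 4215754

10, 83, 1025, 15625, 279935, 4215754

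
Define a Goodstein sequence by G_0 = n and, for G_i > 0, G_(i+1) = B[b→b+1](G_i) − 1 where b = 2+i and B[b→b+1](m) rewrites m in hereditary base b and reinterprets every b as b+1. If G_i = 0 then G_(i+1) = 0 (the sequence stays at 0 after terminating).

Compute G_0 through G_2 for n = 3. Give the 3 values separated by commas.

3, 3, 3

3 —HB2→ 2 + 1 —bump→ 3 + 1 = 4 —(−1)→ 3
3 —HB3→ 3 —bump→ 4 = 4 —(−1)→ 3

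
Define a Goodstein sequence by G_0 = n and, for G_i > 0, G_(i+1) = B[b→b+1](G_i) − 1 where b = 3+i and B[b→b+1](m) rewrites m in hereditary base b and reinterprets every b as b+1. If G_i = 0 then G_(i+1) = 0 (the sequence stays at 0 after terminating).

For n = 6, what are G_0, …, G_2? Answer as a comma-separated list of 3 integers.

6, 7, 7

i=0: 6 = 2·3 (b=3); 3→4: 2·4 = 8; 8−1 = 7
i=1: 7 = 4 + 3 (b=4); 4→5: 5 + 3 = 8; 8−1 = 7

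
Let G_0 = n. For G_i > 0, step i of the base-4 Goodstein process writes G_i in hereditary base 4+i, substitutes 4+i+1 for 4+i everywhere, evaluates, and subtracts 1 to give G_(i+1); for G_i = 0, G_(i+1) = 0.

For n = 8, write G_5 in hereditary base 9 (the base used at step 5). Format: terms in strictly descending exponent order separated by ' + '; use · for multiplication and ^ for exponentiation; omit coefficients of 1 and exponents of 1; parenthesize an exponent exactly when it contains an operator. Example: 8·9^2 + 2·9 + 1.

8 —HB4→ 2·4 —bump→ 2·5 = 10 —(−1)→ 9
9 —HB5→ 5 + 4 —bump→ 6 + 4 = 10 —(−1)→ 9
9 —HB6→ 6 + 3 —bump→ 7 + 3 = 10 —(−1)→ 9
9 —HB7→ 7 + 2 —bump→ 8 + 2 = 10 —(−1)→ 9
9 —HB8→ 8 + 1 —bump→ 9 + 1 = 10 —(−1)→ 9
9 —HB9→ 9 —bump→ 10 = 10 —(−1)→ 9

9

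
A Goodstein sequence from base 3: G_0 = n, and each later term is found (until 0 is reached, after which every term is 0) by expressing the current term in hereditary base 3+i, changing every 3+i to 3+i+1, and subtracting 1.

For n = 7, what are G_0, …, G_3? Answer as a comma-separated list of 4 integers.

G_0 = 7. HB_3(7) = 2·3 + 1. Bump = 9. G_1 = 8.
G_1 = 8. HB_4(8) = 2·4. Bump = 10. G_2 = 9.
G_2 = 9. HB_5(9) = 5 + 4. Bump = 10. G_3 = 9.

7, 8, 9, 9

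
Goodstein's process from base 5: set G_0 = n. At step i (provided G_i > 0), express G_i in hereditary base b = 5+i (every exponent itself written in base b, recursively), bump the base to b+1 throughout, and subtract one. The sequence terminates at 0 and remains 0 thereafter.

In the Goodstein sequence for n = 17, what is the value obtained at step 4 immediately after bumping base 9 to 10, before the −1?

26

[0] 17 ≡ 3·5 + 2 (base 5). Lift 6: 20. −1: 19.
[1] 19 ≡ 3·6 + 1 (base 6). Lift 7: 22. −1: 21.
[2] 21 ≡ 3·7 (base 7). Lift 8: 24. −1: 23.
[3] 23 ≡ 2·8 + 7 (base 8). Lift 9: 25. −1: 24.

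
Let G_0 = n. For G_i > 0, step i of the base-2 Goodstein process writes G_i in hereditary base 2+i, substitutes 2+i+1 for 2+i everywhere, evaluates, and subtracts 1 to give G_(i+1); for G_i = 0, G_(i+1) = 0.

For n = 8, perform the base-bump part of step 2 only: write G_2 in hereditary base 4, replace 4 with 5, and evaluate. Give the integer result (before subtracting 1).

base 2: 8 = 2^(2 + 1); at 3: 3^(3 + 1) = 81; next = 80
base 3: 80 = 2·3^3 + 2·3^2 + 2·3 + 2; at 4: 2·4^4 + 2·4^2 + 2·4 + 2 = 554; next = 553
base 4: 553 = 2·4^4 + 2·4^2 + 2·4 + 1; at 5: 2·5^5 + 2·5^2 + 2·5 + 1 = 6311; next = 6310

6311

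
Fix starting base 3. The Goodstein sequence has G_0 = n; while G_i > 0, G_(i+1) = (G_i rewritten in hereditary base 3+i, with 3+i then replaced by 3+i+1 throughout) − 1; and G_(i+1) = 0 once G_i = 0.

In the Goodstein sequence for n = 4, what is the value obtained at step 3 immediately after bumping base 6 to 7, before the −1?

3

i=0: 4 = 3 + 1 (b=3); 3→4: 4 + 1 = 5; 5−1 = 4
i=1: 4 = 4 (b=4); 4→5: 5 = 5; 5−1 = 4
i=2: 4 = 4 (b=5); 5→6: 4 = 4; 4−1 = 3
i=3: 3 = 3 (b=6); 6→7: 3 = 3; 3−1 = 2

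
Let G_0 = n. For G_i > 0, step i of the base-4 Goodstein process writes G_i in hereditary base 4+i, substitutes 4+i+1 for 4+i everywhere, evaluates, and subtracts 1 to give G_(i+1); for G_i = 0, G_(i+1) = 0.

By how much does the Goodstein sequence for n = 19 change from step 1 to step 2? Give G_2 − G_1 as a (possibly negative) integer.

[0] 19 ≡ 4^2 + 3 (base 4). Lift 5: 28. −1: 27.
[1] 27 ≡ 5^2 + 2 (base 5). Lift 6: 38. −1: 37.

10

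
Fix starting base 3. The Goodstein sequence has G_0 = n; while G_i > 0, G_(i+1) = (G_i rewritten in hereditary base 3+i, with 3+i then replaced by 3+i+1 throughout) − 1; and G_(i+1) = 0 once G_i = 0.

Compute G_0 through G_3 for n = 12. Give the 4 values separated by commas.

12, 19, 27, 37

base 3: 12 = 3^2 + 3; at 4: 4^2 + 4 = 20; next = 19
base 4: 19 = 4^2 + 3; at 5: 5^2 + 3 = 28; next = 27
base 5: 27 = 5^2 + 2; at 6: 6^2 + 2 = 38; next = 37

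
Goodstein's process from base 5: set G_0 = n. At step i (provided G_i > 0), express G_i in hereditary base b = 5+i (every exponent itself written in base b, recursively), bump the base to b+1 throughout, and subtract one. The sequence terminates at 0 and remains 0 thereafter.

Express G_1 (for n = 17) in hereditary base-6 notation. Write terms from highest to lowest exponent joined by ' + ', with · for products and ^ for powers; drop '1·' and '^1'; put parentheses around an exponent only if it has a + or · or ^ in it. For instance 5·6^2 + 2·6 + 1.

(0) 17|_5 = 3·5 + 2 ↦ 3·6 + 2|_6 = 20 ⇒ 19
(1) 19|_6 = 3·6 + 1 ↦ 3·7 + 1|_7 = 22 ⇒ 21

3·6 + 1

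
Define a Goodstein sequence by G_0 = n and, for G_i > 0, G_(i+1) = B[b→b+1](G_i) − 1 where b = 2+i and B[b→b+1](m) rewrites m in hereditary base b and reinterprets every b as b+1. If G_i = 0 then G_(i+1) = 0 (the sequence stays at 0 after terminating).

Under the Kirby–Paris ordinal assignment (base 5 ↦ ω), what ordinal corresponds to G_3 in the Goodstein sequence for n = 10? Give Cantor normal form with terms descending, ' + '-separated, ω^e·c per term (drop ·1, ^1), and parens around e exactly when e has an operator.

10 —HB2→ 2^(2 + 1) + 2 —bump→ 3^(3 + 1) + 3 = 84 —(−1)→ 83
83 —HB3→ 3^(3 + 1) + 2 —bump→ 4^(4 + 1) + 2 = 1026 —(−1)→ 1025
1025 —HB4→ 4^(4 + 1) + 1 —bump→ 5^(5 + 1) + 1 = 15626 —(−1)→ 15625
15625 —HB5→ 5^(5 + 1) —bump→ 6^(6 + 1) = 279936 —(−1)→ 279935

ω^(ω + 1)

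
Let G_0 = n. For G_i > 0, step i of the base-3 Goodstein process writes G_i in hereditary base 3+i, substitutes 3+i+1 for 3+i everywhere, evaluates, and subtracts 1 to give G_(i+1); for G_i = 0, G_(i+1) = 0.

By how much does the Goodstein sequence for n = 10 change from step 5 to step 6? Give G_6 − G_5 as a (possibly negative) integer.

3

10 —HB3→ 3^2 + 1 —bump→ 4^2 + 1 = 17 —(−1)→ 16
16 —HB4→ 4^2 —bump→ 5^2 = 25 —(−1)→ 24
24 —HB5→ 4·5 + 4 —bump→ 4·6 + 4 = 28 —(−1)→ 27
27 —HB6→ 4·6 + 3 —bump→ 4·7 + 3 = 31 —(−1)→ 30
30 —HB7→ 4·7 + 2 —bump→ 4·8 + 2 = 34 —(−1)→ 33
33 —HB8→ 4·8 + 1 —bump→ 4·9 + 1 = 37 —(−1)→ 36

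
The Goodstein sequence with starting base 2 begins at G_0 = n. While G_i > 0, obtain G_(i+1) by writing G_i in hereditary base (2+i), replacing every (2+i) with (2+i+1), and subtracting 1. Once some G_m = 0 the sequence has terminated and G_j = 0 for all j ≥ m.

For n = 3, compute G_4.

1

3 —HB2→ 2 + 1 —bump→ 3 + 1 = 4 —(−1)→ 3
3 —HB3→ 3 —bump→ 4 = 4 —(−1)→ 3
3 —HB4→ 3 —bump→ 3 = 3 —(−1)→ 2
2 —HB5→ 2 —bump→ 2 = 2 —(−1)→ 1
1 —HB6→ 1 —bump→ 1 = 1 —(−1)→ 0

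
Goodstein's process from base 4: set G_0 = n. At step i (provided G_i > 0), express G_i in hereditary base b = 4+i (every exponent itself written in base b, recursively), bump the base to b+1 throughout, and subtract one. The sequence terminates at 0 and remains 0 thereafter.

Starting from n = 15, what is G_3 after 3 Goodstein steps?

step 0: 15 = 3·4 + 3; sub 5 for 4: 3·5 + 3; = 18; G_1 = 18−1 = 17
step 1: 17 = 3·5 + 2; sub 6 for 5: 3·6 + 2; = 20; G_2 = 20−1 = 19
step 2: 19 = 3·6 + 1; sub 7 for 6: 3·7 + 1; = 22; G_3 = 22−1 = 21
step 3: 21 = 3·7; sub 8 for 7: 3·8; = 24; G_4 = 24−1 = 23

21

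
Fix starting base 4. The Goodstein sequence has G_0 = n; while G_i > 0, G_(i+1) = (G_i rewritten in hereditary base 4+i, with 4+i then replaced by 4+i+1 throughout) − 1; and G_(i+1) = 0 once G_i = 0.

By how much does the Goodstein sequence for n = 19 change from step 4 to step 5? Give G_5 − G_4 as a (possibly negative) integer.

6

[0] 19 ≡ 4^2 + 3 (base 4). Lift 5: 28. −1: 27.
[1] 27 ≡ 5^2 + 2 (base 5). Lift 6: 38. −1: 37.
[2] 37 ≡ 6^2 + 1 (base 6). Lift 7: 50. −1: 49.
[3] 49 ≡ 7^2 (base 7). Lift 8: 64. −1: 63.
[4] 63 ≡ 7·8 + 7 (base 8). Lift 9: 70. −1: 69.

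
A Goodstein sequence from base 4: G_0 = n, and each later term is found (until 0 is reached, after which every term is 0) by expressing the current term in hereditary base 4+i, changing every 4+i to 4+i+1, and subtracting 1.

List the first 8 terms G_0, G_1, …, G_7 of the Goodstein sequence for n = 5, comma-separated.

5 —HB4→ 4 + 1 —bump→ 5 + 1 = 6 —(−1)→ 5
5 —HB5→ 5 —bump→ 6 = 6 —(−1)→ 5
5 —HB6→ 5 —bump→ 5 = 5 —(−1)→ 4
4 —HB7→ 4 —bump→ 4 = 4 —(−1)→ 3
3 —HB8→ 3 —bump→ 3 = 3 —(−1)→ 2
2 —HB9→ 2 —bump→ 2 = 2 —(−1)→ 1
1 —HB10→ 1 —bump→ 1 = 1 —(−1)→ 0

5, 5, 5, 4, 3, 2, 1, 0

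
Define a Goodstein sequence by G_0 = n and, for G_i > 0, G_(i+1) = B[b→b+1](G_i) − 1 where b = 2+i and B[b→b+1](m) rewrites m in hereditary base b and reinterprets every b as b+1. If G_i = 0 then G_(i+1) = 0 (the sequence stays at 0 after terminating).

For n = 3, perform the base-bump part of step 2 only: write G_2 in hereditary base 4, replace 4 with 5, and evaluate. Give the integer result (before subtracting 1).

3

base 2: 3 = 2 + 1; at 3: 3 + 1 = 4; next = 3
base 3: 3 = 3; at 4: 4 = 4; next = 3
base 4: 3 = 3; at 5: 3 = 3; next = 2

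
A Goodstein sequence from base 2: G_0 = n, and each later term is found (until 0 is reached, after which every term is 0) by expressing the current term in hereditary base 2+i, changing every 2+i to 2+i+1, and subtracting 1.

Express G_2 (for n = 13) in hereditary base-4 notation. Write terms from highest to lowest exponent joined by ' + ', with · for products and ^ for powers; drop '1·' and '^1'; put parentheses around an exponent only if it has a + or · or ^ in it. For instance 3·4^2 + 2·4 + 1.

4^(4 + 1) + 3·4^3 + 3·4^2 + 3·4 + 3

[0] 13 ≡ 2^(2 + 1) + 2^2 + 1 (base 2). Lift 3: 109. −1: 108.
[1] 108 ≡ 3^(3 + 1) + 3^3 (base 3). Lift 4: 1280. −1: 1279.
[2] 1279 ≡ 4^(4 + 1) + 3·4^3 + 3·4^2 + 3·4 + 3 (base 4). Lift 5: 16093. −1: 16092.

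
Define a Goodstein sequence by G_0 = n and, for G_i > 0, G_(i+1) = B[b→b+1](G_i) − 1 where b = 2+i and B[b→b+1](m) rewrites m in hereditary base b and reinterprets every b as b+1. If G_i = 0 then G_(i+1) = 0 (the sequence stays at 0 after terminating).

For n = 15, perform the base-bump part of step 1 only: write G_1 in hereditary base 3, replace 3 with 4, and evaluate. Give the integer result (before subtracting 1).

G_0 = 15. HB_2(15) = 2^(2 + 1) + 2^2 + 2 + 1. Bump = 112. G_1 = 111.
G_1 = 111. HB_3(111) = 3^(3 + 1) + 3^3 + 3. Bump = 1284. G_2 = 1283.

1284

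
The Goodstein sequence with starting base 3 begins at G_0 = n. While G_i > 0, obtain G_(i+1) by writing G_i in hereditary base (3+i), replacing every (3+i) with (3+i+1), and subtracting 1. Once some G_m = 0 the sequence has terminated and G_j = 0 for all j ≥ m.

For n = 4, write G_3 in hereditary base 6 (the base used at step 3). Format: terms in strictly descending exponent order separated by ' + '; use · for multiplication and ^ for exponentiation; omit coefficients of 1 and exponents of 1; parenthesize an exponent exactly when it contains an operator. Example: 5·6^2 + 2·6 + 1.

3

G_0=4  [base 3] 3 + 1  →[3↦4]→  4 + 1 = 5  −1 ⇒ G_1=4
G_1=4  [base 4] 4  →[4↦5]→  5 = 5  −1 ⇒ G_2=4
G_2=4  [base 5] 4  →[5↦6]→  4 = 4  −1 ⇒ G_3=3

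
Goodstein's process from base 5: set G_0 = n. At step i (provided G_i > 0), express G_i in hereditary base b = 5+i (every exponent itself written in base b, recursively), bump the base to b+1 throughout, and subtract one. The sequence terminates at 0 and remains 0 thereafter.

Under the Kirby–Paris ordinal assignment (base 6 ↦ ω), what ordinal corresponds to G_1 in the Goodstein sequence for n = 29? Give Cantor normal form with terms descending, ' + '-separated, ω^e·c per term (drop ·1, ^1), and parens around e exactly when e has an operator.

ω^2 + 3

i=0: 29 = 5^2 + 4 (b=5); 5→6: 6^2 + 4 = 40; 40−1 = 39
i=1: 39 = 6^2 + 3 (b=6); 6→7: 7^2 + 3 = 52; 52−1 = 51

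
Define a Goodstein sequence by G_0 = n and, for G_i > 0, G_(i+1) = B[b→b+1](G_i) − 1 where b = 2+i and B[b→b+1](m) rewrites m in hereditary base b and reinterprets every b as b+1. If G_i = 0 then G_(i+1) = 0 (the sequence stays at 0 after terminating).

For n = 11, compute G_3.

G_0=11  [base 2] 2^(2 + 1) + 2 + 1  →[2↦3]→  3^(3 + 1) + 3 + 1 = 85  −1 ⇒ G_1=84
G_1=84  [base 3] 3^(3 + 1) + 3  →[3↦4]→  4^(4 + 1) + 4 = 1028  −1 ⇒ G_2=1027
G_2=1027  [base 4] 4^(4 + 1) + 3  →[4↦5]→  5^(5 + 1) + 3 = 15628  −1 ⇒ G_3=15627

15627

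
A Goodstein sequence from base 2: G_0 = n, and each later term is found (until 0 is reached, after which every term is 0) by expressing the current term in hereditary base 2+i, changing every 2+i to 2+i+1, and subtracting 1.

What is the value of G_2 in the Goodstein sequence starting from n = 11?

11 —HB2→ 2^(2 + 1) + 2 + 1 —bump→ 3^(3 + 1) + 3 + 1 = 85 —(−1)→ 84
84 —HB3→ 3^(3 + 1) + 3 —bump→ 4^(4 + 1) + 4 = 1028 —(−1)→ 1027
1027 —HB4→ 4^(4 + 1) + 3 —bump→ 5^(5 + 1) + 3 = 15628 —(−1)→ 15627

1027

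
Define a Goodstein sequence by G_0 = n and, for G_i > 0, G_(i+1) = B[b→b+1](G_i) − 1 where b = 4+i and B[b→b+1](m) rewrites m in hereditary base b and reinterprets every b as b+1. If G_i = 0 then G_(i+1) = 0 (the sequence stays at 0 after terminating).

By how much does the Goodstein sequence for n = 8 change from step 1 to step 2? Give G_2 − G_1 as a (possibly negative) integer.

base 4: 8 = 2·4; at 5: 2·5 = 10; next = 9
base 5: 9 = 5 + 4; at 6: 6 + 4 = 10; next = 9

0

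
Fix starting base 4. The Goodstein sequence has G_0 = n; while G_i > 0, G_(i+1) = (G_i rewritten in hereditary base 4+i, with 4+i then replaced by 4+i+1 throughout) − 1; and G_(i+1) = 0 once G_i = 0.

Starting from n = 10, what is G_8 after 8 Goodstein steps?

13

step 0: 10 = 2·4 + 2; sub 5 for 4: 2·5 + 2; = 12; G_1 = 12−1 = 11
step 1: 11 = 2·5 + 1; sub 6 for 5: 2·6 + 1; = 13; G_2 = 13−1 = 12
step 2: 12 = 2·6; sub 7 for 6: 2·7; = 14; G_3 = 14−1 = 13
step 3: 13 = 7 + 6; sub 8 for 7: 8 + 6; = 14; G_4 = 14−1 = 13
step 4: 13 = 8 + 5; sub 9 for 8: 9 + 5; = 14; G_5 = 14−1 = 13
step 5: 13 = 9 + 4; sub 10 for 9: 10 + 4; = 14; G_6 = 14−1 = 13
step 6: 13 = 10 + 3; sub 11 for 10: 11 + 3; = 14; G_7 = 14−1 = 13
step 7: 13 = 11 + 2; sub 12 for 11: 12 + 2; = 14; G_8 = 14−1 = 13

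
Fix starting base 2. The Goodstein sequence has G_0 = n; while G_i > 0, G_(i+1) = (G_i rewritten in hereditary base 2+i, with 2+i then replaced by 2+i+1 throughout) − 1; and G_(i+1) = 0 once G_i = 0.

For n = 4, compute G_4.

83

G_0=4  [base 2] 2^2  →[2↦3]→  3^3 = 27  −1 ⇒ G_1=26
G_1=26  [base 3] 2·3^2 + 2·3 + 2  →[3↦4]→  2·4^2 + 2·4 + 2 = 42  −1 ⇒ G_2=41
G_2=41  [base 4] 2·4^2 + 2·4 + 1  →[4↦5]→  2·5^2 + 2·5 + 1 = 61  −1 ⇒ G_3=60
G_3=60  [base 5] 2·5^2 + 2·5  →[5↦6]→  2·6^2 + 2·6 = 84  −1 ⇒ G_4=83
G_4=83  [base 6] 2·6^2 + 6 + 5  →[6↦7]→  2·7^2 + 7 + 5 = 110  −1 ⇒ G_5=109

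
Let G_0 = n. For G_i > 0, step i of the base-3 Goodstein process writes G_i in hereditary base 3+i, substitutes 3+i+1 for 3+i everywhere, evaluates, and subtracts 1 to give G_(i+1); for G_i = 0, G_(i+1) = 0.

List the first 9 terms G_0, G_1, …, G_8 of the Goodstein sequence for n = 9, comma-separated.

G_0 = 9. HB_3(9) = 3^2. Bump = 16. G_1 = 15.
G_1 = 15. HB_4(15) = 3·4 + 3. Bump = 18. G_2 = 17.
G_2 = 17. HB_5(17) = 3·5 + 2. Bump = 20. G_3 = 19.
G_3 = 19. HB_6(19) = 3·6 + 1. Bump = 22. G_4 = 21.
G_4 = 21. HB_7(21) = 3·7. Bump = 24. G_5 = 23.
G_5 = 23. HB_8(23) = 2·8 + 7. Bump = 25. G_6 = 24.
G_6 = 24. HB_9(24) = 2·9 + 6. Bump = 26. G_7 = 25.
G_7 = 25. HB_10(25) = 2·10 + 5. Bump = 27. G_8 = 26.

9, 15, 17, 19, 21, 23, 24, 25, 26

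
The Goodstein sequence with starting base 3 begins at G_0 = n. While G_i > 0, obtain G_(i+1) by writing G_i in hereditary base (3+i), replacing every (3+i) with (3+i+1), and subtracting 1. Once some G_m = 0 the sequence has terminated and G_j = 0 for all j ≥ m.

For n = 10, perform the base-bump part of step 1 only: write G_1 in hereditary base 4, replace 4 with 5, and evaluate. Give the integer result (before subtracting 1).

25

i=0: 10 = 3^2 + 1 (b=3); 3→4: 4^2 + 1 = 17; 17−1 = 16
i=1: 16 = 4^2 (b=4); 4→5: 5^2 = 25; 25−1 = 24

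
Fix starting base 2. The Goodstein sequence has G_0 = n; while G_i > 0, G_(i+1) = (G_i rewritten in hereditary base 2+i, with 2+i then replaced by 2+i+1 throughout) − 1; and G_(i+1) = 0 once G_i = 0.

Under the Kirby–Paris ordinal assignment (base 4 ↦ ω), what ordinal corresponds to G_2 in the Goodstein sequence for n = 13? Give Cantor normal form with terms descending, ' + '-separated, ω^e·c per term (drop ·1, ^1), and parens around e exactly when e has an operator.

ω^(ω + 1) + ω^3·3 + ω^2·3 + ω·3 + 3

G_0 = 13. HB_2(13) = 2^(2 + 1) + 2^2 + 1. Bump = 109. G_1 = 108.
G_1 = 108. HB_3(108) = 3^(3 + 1) + 3^3. Bump = 1280. G_2 = 1279.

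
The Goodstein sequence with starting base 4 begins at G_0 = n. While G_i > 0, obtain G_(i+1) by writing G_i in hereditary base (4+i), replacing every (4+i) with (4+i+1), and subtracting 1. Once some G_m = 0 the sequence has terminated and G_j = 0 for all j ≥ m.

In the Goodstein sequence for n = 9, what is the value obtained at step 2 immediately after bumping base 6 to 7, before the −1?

12

9 —HB4→ 2·4 + 1 —bump→ 2·5 + 1 = 11 —(−1)→ 10
10 —HB5→ 2·5 —bump→ 2·6 = 12 —(−1)→ 11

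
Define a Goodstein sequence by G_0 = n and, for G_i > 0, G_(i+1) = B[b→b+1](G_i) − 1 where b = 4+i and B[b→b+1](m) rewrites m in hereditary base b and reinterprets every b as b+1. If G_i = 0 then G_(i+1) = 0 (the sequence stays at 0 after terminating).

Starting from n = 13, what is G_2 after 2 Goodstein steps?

17

[0] 13 ≡ 3·4 + 1 (base 4). Lift 5: 16. −1: 15.
[1] 15 ≡ 3·5 (base 5). Lift 6: 18. −1: 17.
[2] 17 ≡ 2·6 + 5 (base 6). Lift 7: 19. −1: 18.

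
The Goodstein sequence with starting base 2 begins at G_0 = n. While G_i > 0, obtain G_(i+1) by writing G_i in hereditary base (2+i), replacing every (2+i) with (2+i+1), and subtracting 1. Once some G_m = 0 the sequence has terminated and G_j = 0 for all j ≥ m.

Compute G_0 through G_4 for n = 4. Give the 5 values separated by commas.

4, 26, 41, 60, 83

4 —HB2→ 2^2 —bump→ 3^3 = 27 —(−1)→ 26
26 —HB3→ 2·3^2 + 2·3 + 2 —bump→ 2·4^2 + 2·4 + 2 = 42 —(−1)→ 41
41 —HB4→ 2·4^2 + 2·4 + 1 —bump→ 2·5^2 + 2·5 + 1 = 61 —(−1)→ 60
60 —HB5→ 2·5^2 + 2·5 —bump→ 2·6^2 + 2·6 = 84 —(−1)→ 83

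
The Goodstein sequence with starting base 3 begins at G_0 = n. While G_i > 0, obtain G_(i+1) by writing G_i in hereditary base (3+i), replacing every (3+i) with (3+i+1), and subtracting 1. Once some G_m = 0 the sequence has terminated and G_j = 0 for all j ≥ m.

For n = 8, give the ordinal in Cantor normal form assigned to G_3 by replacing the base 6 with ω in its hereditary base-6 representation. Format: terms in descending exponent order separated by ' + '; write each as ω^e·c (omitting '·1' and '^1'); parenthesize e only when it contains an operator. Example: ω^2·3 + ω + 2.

ω + 5

base 3: 8 = 2·3 + 2; at 4: 2·4 + 2 = 10; next = 9
base 4: 9 = 2·4 + 1; at 5: 2·5 + 1 = 11; next = 10
base 5: 10 = 2·5; at 6: 2·6 = 12; next = 11
base 6: 11 = 6 + 5; at 7: 7 + 5 = 12; next = 11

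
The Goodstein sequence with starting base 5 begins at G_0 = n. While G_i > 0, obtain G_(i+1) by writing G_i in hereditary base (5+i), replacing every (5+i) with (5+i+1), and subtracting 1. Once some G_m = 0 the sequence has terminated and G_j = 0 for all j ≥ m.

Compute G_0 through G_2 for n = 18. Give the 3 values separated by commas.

18, 20, 22

i=0: 18 = 3·5 + 3 (b=5); 5→6: 3·6 + 3 = 21; 21−1 = 20
i=1: 20 = 3·6 + 2 (b=6); 6→7: 3·7 + 2 = 23; 23−1 = 22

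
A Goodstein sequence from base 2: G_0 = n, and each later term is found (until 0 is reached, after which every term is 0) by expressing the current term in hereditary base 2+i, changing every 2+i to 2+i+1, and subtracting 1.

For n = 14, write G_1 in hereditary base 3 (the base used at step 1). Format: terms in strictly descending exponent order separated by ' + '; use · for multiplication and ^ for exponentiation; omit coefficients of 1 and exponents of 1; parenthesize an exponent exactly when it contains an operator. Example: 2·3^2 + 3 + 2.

3^(3 + 1) + 3^3 + 2

14 —HB2→ 2^(2 + 1) + 2^2 + 2 —bump→ 3^(3 + 1) + 3^3 + 3 = 111 —(−1)→ 110
110 —HB3→ 3^(3 + 1) + 3^3 + 2 —bump→ 4^(4 + 1) + 4^4 + 2 = 1282 —(−1)→ 1281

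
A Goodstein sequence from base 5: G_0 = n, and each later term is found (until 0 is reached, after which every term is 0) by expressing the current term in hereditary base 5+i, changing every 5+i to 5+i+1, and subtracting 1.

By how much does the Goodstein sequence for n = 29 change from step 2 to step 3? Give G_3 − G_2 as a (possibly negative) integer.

[0] 29 ≡ 5^2 + 4 (base 5). Lift 6: 40. −1: 39.
[1] 39 ≡ 6^2 + 3 (base 6). Lift 7: 52. −1: 51.
[2] 51 ≡ 7^2 + 2 (base 7). Lift 8: 66. −1: 65.

14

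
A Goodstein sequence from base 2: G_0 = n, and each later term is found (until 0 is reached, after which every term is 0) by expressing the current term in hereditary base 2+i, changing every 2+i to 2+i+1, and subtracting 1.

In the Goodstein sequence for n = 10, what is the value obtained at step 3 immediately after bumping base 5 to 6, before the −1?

279936

(0) 10|_2 = 2^(2 + 1) + 2 ↦ 3^(3 + 1) + 3|_3 = 84 ⇒ 83
(1) 83|_3 = 3^(3 + 1) + 2 ↦ 4^(4 + 1) + 2|_4 = 1026 ⇒ 1025
(2) 1025|_4 = 4^(4 + 1) + 1 ↦ 5^(5 + 1) + 1|_5 = 15626 ⇒ 15625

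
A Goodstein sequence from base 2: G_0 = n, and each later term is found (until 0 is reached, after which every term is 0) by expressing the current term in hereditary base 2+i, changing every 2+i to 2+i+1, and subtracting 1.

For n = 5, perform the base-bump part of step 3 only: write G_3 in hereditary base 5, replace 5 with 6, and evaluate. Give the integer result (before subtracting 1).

776

base 2: 5 = 2^2 + 1; at 3: 3^3 + 1 = 28; next = 27
base 3: 27 = 3^3; at 4: 4^4 = 256; next = 255
base 4: 255 = 3·4^3 + 3·4^2 + 3·4 + 3; at 5: 3·5^3 + 3·5^2 + 3·5 + 3 = 468; next = 467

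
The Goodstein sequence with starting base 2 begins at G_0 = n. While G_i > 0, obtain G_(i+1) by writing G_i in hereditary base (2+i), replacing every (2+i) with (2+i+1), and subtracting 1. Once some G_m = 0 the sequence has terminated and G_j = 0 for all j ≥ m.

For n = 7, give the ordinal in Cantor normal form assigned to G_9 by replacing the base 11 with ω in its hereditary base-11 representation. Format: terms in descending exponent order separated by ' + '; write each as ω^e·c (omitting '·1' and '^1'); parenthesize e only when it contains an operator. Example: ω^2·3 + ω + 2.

step 0: 7 = 2^2 + 2 + 1; sub 3 for 2: 3^3 + 3 + 1; = 31; G_1 = 31−1 = 30
step 1: 30 = 3^3 + 3; sub 4 for 3: 4^4 + 4; = 260; G_2 = 260−1 = 259
step 2: 259 = 4^4 + 3; sub 5 for 4: 5^5 + 3; = 3128; G_3 = 3128−1 = 3127
step 3: 3127 = 5^5 + 2; sub 6 for 5: 6^6 + 2; = 46658; G_4 = 46658−1 = 46657
step 4: 46657 = 6^6 + 1; sub 7 for 6: 7^7 + 1; = 823544; G_5 = 823544−1 = 823543
step 5: 823543 = 7^7; sub 8 for 7: 8^8; = 16777216; G_6 = 16777216−1 = 16777215
step 6: 16777215 = 7·8^7 + 7·8^6 + 7·8^5 + 7·8^4 + 7·8^3 + 7·8^2 + 7·8 + 7; sub 9 for 8: 7·9^7 + 7·9^6 + 7·9^5 + 7·9^4 + 7·9^3 + 7·9^2 + 7·9 + 7; = 37665880; G_7 = 37665880−1 = 37665879
step 7: 37665879 = 7·9^7 + 7·9^6 + 7·9^5 + 7·9^4 + 7·9^3 + 7·9^2 + 7·9 + 6; sub 10 for 9: 7·10^7 + 7·10^6 + 7·10^5 + 7·10^4 + 7·10^3 + 7·10^2 + 7·10 + 6; = 77777776; G_8 = 77777776−1 = 77777775
step 8: 77777775 = 7·10^7 + 7·10^6 + 7·10^5 + 7·10^4 + 7·10^3 + 7·10^2 + 7·10 + 5; sub 11 for 10: 7·11^7 + 7·11^6 + 7·11^5 + 7·11^4 + 7·11^3 + 7·11^2 + 7·11 + 5; = 150051214; G_9 = 150051214−1 = 150051213

ω^7·7 + ω^6·7 + ω^5·7 + ω^4·7 + ω^3·7 + ω^2·7 + ω·7 + 4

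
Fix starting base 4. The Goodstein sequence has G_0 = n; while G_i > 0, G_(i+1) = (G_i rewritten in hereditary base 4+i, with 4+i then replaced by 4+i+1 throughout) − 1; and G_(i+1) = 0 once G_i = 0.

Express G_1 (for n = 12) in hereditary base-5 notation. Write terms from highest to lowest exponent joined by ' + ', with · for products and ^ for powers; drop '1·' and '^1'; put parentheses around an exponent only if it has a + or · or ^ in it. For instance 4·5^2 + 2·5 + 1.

2·5 + 4

G_0=12  [base 4] 3·4  →[4↦5]→  3·5 = 15  −1 ⇒ G_1=14
G_1=14  [base 5] 2·5 + 4  →[5↦6]→  2·6 + 4 = 16  −1 ⇒ G_2=15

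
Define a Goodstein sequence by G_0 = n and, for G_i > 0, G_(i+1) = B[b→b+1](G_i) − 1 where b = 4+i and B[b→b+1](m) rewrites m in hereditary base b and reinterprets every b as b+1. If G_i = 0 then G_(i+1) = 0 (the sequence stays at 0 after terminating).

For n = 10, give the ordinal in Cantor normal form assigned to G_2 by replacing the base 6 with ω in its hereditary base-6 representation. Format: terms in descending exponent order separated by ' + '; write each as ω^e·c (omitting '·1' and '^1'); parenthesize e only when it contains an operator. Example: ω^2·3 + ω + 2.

ω·2

base 4: 10 = 2·4 + 2; at 5: 2·5 + 2 = 12; next = 11
base 5: 11 = 2·5 + 1; at 6: 2·6 + 1 = 13; next = 12
base 6: 12 = 2·6; at 7: 2·7 = 14; next = 13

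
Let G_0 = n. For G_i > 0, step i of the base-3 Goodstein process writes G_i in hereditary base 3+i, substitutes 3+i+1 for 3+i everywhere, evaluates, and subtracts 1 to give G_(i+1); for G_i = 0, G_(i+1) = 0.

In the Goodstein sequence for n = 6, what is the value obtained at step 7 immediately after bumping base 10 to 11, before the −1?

5

G_0=6  [base 3] 2·3  →[3↦4]→  2·4 = 8  −1 ⇒ G_1=7
G_1=7  [base 4] 4 + 3  →[4↦5]→  5 + 3 = 8  −1 ⇒ G_2=7
G_2=7  [base 5] 5 + 2  →[5↦6]→  6 + 2 = 8  −1 ⇒ G_3=7
G_3=7  [base 6] 6 + 1  →[6↦7]→  7 + 1 = 8  −1 ⇒ G_4=7
G_4=7  [base 7] 7  →[7↦8]→  8 = 8  −1 ⇒ G_5=7
G_5=7  [base 8] 7  →[8↦9]→  7 = 7  −1 ⇒ G_6=6
G_6=6  [base 9] 6  →[9↦10]→  6 = 6  −1 ⇒ G_7=5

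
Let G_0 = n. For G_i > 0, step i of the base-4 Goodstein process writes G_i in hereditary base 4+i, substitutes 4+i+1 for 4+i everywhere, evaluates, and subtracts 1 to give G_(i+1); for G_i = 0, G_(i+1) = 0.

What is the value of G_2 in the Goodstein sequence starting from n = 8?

(0) 8|_4 = 2·4 ↦ 2·5|_5 = 10 ⇒ 9
(1) 9|_5 = 5 + 4 ↦ 6 + 4|_6 = 10 ⇒ 9

9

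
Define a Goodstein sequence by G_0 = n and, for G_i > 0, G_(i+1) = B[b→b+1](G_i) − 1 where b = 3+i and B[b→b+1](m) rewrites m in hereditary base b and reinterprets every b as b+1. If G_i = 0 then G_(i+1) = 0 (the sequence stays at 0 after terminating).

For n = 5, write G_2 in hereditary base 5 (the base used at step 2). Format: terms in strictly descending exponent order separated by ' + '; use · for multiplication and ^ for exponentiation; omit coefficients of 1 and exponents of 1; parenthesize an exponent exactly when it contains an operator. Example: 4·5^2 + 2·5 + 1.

base 3: 5 = 3 + 2; at 4: 4 + 2 = 6; next = 5
base 4: 5 = 4 + 1; at 5: 5 + 1 = 6; next = 5
base 5: 5 = 5; at 6: 6 = 6; next = 5

5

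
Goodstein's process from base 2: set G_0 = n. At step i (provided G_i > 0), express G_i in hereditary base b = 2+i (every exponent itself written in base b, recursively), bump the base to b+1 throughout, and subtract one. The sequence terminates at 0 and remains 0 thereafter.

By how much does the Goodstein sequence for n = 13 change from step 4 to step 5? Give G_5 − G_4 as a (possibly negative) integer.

i=0: 13 = 2^(2 + 1) + 2^2 + 1 (b=2); 2→3: 3^(3 + 1) + 3^3 + 1 = 109; 109−1 = 108
i=1: 108 = 3^(3 + 1) + 3^3 (b=3); 3→4: 4^(4 + 1) + 4^4 = 1280; 1280−1 = 1279
i=2: 1279 = 4^(4 + 1) + 3·4^3 + 3·4^2 + 3·4 + 3 (b=4); 4→5: 5^(5 + 1) + 3·5^3 + 3·5^2 + 3·5 + 3 = 16093; 16093−1 = 16092
i=3: 16092 = 5^(5 + 1) + 3·5^3 + 3·5^2 + 3·5 + 2 (b=5); 5→6: 6^(6 + 1) + 3·6^3 + 3·6^2 + 3·6 + 2 = 280712; 280712−1 = 280711
i=4: 280711 = 6^(6 + 1) + 3·6^3 + 3·6^2 + 3·6 + 1 (b=6); 6→7: 7^(7 + 1) + 3·7^3 + 3·7^2 + 3·7 + 1 = 5765999; 5765999−1 = 5765998

5485287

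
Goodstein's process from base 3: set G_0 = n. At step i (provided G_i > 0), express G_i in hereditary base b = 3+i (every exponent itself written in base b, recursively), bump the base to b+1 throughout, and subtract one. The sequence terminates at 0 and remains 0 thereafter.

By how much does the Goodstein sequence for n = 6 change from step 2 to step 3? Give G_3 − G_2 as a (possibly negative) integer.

step 0: 6 = 2·3; sub 4 for 3: 2·4; = 8; G_1 = 8−1 = 7
step 1: 7 = 4 + 3; sub 5 for 4: 5 + 3; = 8; G_2 = 8−1 = 7
step 2: 7 = 5 + 2; sub 6 for 5: 6 + 2; = 8; G_3 = 8−1 = 7

0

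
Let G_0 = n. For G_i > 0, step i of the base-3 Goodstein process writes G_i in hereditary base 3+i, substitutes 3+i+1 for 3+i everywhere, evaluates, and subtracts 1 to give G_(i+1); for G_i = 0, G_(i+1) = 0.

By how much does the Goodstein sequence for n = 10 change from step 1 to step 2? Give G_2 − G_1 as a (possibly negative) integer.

8

[0] 10 ≡ 3^2 + 1 (base 3). Lift 4: 17. −1: 16.
[1] 16 ≡ 4^2 (base 4). Lift 5: 25. −1: 24.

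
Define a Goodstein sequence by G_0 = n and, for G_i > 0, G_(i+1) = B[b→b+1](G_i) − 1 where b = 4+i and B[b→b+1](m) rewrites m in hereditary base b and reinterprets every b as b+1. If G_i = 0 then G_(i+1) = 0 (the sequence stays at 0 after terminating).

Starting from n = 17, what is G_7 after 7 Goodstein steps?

55

G_0 = 17. HB_4(17) = 4^2 + 1. Bump = 26. G_1 = 25.
G_1 = 25. HB_5(25) = 5^2. Bump = 36. G_2 = 35.
G_2 = 35. HB_6(35) = 5·6 + 5. Bump = 40. G_3 = 39.
G_3 = 39. HB_7(39) = 5·7 + 4. Bump = 44. G_4 = 43.
G_4 = 43. HB_8(43) = 5·8 + 3. Bump = 48. G_5 = 47.
G_5 = 47. HB_9(47) = 5·9 + 2. Bump = 52. G_6 = 51.
G_6 = 51. HB_10(51) = 5·10 + 1. Bump = 56. G_7 = 55.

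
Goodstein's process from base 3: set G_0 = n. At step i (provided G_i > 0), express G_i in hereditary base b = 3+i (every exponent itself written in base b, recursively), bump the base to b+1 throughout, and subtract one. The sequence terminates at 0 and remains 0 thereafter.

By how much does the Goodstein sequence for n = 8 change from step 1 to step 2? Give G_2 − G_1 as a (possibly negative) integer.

G_0 = 8. HB_3(8) = 2·3 + 2. Bump = 10. G_1 = 9.
G_1 = 9. HB_4(9) = 2·4 + 1. Bump = 11. G_2 = 10.

1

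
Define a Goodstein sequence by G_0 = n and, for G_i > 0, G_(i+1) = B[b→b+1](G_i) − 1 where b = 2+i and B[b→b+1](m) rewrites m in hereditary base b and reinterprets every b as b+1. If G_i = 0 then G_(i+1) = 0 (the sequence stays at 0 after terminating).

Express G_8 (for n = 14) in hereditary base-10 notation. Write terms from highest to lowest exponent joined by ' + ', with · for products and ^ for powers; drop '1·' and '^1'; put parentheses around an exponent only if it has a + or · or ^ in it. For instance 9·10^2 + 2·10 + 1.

10^(10 + 1) + 5·10^5 + 5·10^4 + 5·10^3 + 5·10^2 + 5·10 + 1

G_0 = 14. HB_2(14) = 2^(2 + 1) + 2^2 + 2. Bump = 111. G_1 = 110.
G_1 = 110. HB_3(110) = 3^(3 + 1) + 3^3 + 2. Bump = 1282. G_2 = 1281.
G_2 = 1281. HB_4(1281) = 4^(4 + 1) + 4^4 + 1. Bump = 18751. G_3 = 18750.
G_3 = 18750. HB_5(18750) = 5^(5 + 1) + 5^5. Bump = 326592. G_4 = 326591.
G_4 = 326591. HB_6(326591) = 6^(6 + 1) + 5·6^5 + 5·6^4 + 5·6^3 + 5·6^2 + 5·6 + 5. Bump = 5862841. G_5 = 5862840.
G_5 = 5862840. HB_7(5862840) = 7^(7 + 1) + 5·7^5 + 5·7^4 + 5·7^3 + 5·7^2 + 5·7 + 4. Bump = 134404972. G_6 = 134404971.
G_6 = 134404971. HB_8(134404971) = 8^(8 + 1) + 5·8^5 + 5·8^4 + 5·8^3 + 5·8^2 + 5·8 + 3. Bump = 3487116549. G_7 = 3487116548.
G_7 = 3487116548. HB_9(3487116548) = 9^(9 + 1) + 5·9^5 + 5·9^4 + 5·9^3 + 5·9^2 + 5·9 + 2. Bump = 100000555552. G_8 = 100000555551.
G_8 = 100000555551. HB_10(100000555551) = 10^(10 + 1) + 5·10^5 + 5·10^4 + 5·10^3 + 5·10^2 + 5·10 + 1. Bump = 3138429262497. G_9 = 3138429262496.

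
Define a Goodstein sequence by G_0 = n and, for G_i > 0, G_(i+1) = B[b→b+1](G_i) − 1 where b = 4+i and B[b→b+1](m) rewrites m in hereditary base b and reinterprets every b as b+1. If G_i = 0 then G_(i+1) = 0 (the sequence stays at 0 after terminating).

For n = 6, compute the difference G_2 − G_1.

0

(0) 6|_4 = 4 + 2 ↦ 5 + 2|_5 = 7 ⇒ 6
(1) 6|_5 = 5 + 1 ↦ 6 + 1|_6 = 7 ⇒ 6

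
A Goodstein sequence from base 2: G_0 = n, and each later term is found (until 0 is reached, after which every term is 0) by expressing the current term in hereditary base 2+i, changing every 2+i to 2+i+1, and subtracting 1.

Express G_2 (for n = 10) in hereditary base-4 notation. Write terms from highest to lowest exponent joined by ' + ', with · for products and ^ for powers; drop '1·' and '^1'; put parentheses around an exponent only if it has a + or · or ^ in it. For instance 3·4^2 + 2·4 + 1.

4^(4 + 1) + 1

[0] 10 ≡ 2^(2 + 1) + 2 (base 2). Lift 3: 84. −1: 83.
[1] 83 ≡ 3^(3 + 1) + 2 (base 3). Lift 4: 1026. −1: 1025.
[2] 1025 ≡ 4^(4 + 1) + 1 (base 4). Lift 5: 15626. −1: 15625.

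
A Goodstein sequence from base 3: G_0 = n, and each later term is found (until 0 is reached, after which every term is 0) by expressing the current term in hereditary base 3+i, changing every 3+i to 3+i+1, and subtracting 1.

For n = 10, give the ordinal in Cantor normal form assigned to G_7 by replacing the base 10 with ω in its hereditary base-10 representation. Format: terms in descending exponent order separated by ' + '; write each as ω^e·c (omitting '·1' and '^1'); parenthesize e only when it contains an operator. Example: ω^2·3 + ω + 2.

ω·3 + 9

step 0: 10 = 3^2 + 1; sub 4 for 3: 4^2 + 1; = 17; G_1 = 17−1 = 16
step 1: 16 = 4^2; sub 5 for 4: 5^2; = 25; G_2 = 25−1 = 24
step 2: 24 = 4·5 + 4; sub 6 for 5: 4·6 + 4; = 28; G_3 = 28−1 = 27
step 3: 27 = 4·6 + 3; sub 7 for 6: 4·7 + 3; = 31; G_4 = 31−1 = 30
step 4: 30 = 4·7 + 2; sub 8 for 7: 4·8 + 2; = 34; G_5 = 34−1 = 33
step 5: 33 = 4·8 + 1; sub 9 for 8: 4·9 + 1; = 37; G_6 = 37−1 = 36
step 6: 36 = 4·9; sub 10 for 9: 4·10; = 40; G_7 = 40−1 = 39
step 7: 39 = 3·10 + 9; sub 11 for 10: 3·11 + 9; = 42; G_8 = 42−1 = 41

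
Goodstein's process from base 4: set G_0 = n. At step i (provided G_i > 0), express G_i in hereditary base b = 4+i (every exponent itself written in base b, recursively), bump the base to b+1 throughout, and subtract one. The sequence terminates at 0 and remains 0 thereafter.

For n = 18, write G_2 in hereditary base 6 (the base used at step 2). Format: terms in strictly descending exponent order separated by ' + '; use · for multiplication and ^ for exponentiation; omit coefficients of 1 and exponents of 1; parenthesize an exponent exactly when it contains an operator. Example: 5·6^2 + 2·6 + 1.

6^2

base 4: 18 = 4^2 + 2; at 5: 5^2 + 2 = 27; next = 26
base 5: 26 = 5^2 + 1; at 6: 6^2 + 1 = 37; next = 36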